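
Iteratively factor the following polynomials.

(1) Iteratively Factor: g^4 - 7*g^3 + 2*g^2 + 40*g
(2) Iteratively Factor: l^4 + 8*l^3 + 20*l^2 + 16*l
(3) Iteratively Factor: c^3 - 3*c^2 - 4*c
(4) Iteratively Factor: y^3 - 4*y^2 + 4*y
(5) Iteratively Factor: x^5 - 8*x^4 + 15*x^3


(1) = (g)*(g^3 - 7*g^2 + 2*g + 40) = g*(g + 2)*(g^2 - 9*g + 20) = g*(g - 4)*(g + 2)*(g - 5)
(2) = (l + 4)*(l^3 + 4*l^2 + 4*l) = (l + 2)*(l + 4)*(l^2 + 2*l) = (l + 2)^2*(l + 4)*(l)
(3) = (c - 4)*(c^2 + c) = (c - 4)*(c + 1)*(c)
(4) = (y)*(y^2 - 4*y + 4) = y*(y - 2)*(y - 2)
(5) = (x - 5)*(x^4 - 3*x^3) = x*(x - 5)*(x^3 - 3*x^2) = x^2*(x - 5)*(x^2 - 3*x) = x^3*(x - 5)*(x - 3)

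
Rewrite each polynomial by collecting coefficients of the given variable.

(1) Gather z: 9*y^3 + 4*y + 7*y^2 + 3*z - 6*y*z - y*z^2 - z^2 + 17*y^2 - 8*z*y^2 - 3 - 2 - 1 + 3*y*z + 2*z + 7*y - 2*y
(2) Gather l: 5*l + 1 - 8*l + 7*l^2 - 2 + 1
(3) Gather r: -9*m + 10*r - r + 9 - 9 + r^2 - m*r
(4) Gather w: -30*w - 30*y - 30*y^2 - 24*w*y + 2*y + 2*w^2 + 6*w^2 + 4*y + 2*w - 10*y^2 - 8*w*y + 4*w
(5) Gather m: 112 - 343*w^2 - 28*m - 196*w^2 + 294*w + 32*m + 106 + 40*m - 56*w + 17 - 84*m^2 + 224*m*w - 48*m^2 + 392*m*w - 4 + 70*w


(1) = 9*y^3 + 24*y^2 + 9*y + z^2*(-y - 1) + z*(-8*y^2 - 3*y + 5) - 6
(2) = 7*l^2 - 3*l
(3) = -9*m + r^2 + r*(9 - m)
(4) = 8*w^2 + w*(-32*y - 24) - 40*y^2 - 24*y
(5) = -132*m^2 + m*(616*w + 44) - 539*w^2 + 308*w + 231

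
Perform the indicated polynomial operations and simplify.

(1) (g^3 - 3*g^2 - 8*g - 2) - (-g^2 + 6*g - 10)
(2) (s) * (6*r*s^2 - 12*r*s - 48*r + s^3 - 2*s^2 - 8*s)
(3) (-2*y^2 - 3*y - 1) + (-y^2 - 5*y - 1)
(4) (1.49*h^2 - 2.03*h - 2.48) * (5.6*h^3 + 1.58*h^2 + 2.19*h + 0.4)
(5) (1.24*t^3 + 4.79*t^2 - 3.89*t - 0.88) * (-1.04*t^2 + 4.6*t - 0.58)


(1) = g^3 - 2*g^2 - 14*g + 8
(2) = 6*r*s^3 - 12*r*s^2 - 48*r*s + s^4 - 2*s^3 - 8*s^2
(3) = -3*y^2 - 8*y - 2
(4) = 8.344*h^5 - 9.0138*h^4 - 13.8323*h^3 - 7.7681*h^2 - 6.2432*h - 0.992
(5) = -1.2896*t^5 + 0.7224*t^4 + 25.3604*t^3 - 19.757*t^2 - 1.7918*t + 0.5104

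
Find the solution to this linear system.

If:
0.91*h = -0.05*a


Then:
a = -18.2*h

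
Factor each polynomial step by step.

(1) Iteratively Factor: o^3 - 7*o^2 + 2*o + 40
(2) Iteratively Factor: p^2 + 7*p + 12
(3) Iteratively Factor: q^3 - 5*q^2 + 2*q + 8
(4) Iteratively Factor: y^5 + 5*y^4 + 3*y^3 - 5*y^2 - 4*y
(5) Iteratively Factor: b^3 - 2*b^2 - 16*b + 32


(1) = (o - 4)*(o^2 - 3*o - 10) = (o - 5)*(o - 4)*(o + 2)
(2) = (p + 3)*(p + 4)
(3) = (q - 2)*(q^2 - 3*q - 4) = (q - 2)*(q + 1)*(q - 4)
(4) = (y + 4)*(y^4 + y^3 - y^2 - y) = y*(y + 4)*(y^3 + y^2 - y - 1) = y*(y + 1)*(y + 4)*(y^2 - 1) = y*(y + 1)^2*(y + 4)*(y - 1)
(5) = (b - 2)*(b^2 - 16) = (b - 4)*(b - 2)*(b + 4)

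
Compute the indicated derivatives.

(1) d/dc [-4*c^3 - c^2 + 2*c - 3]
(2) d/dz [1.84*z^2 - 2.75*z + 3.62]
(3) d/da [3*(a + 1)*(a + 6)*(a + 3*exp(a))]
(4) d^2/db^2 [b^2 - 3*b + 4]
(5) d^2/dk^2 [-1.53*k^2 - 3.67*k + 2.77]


(1) = -12*c^2 - 2*c + 2
(2) = 3.68*z - 2.75
(3) = 9*a^2*exp(a) + 9*a^2 + 81*a*exp(a) + 42*a + 117*exp(a) + 18
(4) = 2
(5) = -3.06000000000000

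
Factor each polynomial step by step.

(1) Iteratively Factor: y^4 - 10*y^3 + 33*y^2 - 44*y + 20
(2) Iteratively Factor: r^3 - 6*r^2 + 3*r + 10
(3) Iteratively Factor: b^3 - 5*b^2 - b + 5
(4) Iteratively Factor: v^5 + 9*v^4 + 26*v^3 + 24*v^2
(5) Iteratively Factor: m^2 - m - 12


(1) = (y - 5)*(y^3 - 5*y^2 + 8*y - 4) = (y - 5)*(y - 2)*(y^2 - 3*y + 2) = (y - 5)*(y - 2)*(y - 1)*(y - 2)
(2) = (r - 2)*(r^2 - 4*r - 5) = (r - 5)*(r - 2)*(r + 1)
(3) = (b - 1)*(b^2 - 4*b - 5) = (b - 1)*(b + 1)*(b - 5)
(4) = (v + 2)*(v^4 + 7*v^3 + 12*v^2) = v*(v + 2)*(v^3 + 7*v^2 + 12*v) = v^2*(v + 2)*(v^2 + 7*v + 12) = v^2*(v + 2)*(v + 4)*(v + 3)
(5) = (m + 3)*(m - 4)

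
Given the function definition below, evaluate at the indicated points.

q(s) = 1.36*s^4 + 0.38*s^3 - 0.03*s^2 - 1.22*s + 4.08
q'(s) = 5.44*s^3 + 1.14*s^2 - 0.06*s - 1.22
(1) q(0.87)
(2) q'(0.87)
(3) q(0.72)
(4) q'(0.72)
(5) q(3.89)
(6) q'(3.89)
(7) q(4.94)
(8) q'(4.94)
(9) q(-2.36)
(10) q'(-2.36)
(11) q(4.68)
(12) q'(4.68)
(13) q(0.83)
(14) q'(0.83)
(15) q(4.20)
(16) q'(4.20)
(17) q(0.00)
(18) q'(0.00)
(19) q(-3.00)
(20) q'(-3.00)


(1) = 4.03
(2) = 3.17
(3) = 3.69
(4) = 1.36
(5) = 332.66
(6) = 336.02
(7) = 853.06
(8) = 682.12
(9) = 43.99
(10) = -66.23
(11) = 689.08
(12) = 581.09
(13) = 3.91
(14) = 2.63
(15) = 449.77
(16) = 421.68
(17) = 4.08
(18) = -1.22
(19) = 107.37
(20) = -137.66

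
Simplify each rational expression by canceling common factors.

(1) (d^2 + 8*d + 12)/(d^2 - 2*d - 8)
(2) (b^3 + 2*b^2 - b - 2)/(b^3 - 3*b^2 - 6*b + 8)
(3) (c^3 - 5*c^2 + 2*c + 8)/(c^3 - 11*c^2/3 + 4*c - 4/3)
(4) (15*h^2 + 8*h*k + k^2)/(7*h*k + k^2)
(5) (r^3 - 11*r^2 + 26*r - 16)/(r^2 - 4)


(1) = (d + 6)/(d - 4)
(2) = (b + 1)/(b - 4)
(3) = (3*c^2 - 9*c - 12)/(3*c^2 - 5*c + 2)
(4) = (15*h^2 + 8*h*k + k^2)/(7*h*k + k^2)
(5) = (r^2 - 9*r + 8)/(r + 2)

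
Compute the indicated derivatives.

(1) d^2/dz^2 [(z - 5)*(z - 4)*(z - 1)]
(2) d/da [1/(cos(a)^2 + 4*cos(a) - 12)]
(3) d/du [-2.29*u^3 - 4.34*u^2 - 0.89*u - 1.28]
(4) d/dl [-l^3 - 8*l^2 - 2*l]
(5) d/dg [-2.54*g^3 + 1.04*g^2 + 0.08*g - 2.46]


(1) = 6*z - 20
(2) = 2*(cos(a) + 2)*sin(a)/(cos(a)^2 + 4*cos(a) - 12)^2
(3) = -6.87*u^2 - 8.68*u - 0.89
(4) = -3*l^2 - 16*l - 2
(5) = -7.62*g^2 + 2.08*g + 0.08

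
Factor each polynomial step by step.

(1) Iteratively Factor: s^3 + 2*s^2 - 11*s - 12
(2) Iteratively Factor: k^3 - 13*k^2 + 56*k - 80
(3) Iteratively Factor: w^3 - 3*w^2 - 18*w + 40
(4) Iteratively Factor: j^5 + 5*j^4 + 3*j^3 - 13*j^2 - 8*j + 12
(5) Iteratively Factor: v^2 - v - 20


(1) = (s - 3)*(s^2 + 5*s + 4) = (s - 3)*(s + 4)*(s + 1)
(2) = (k - 4)*(k^2 - 9*k + 20) = (k - 5)*(k - 4)*(k - 4)
(3) = (w + 4)*(w^2 - 7*w + 10) = (w - 2)*(w + 4)*(w - 5)
(4) = (j + 2)*(j^4 + 3*j^3 - 3*j^2 - 7*j + 6) = (j - 1)*(j + 2)*(j^3 + 4*j^2 + j - 6) = (j - 1)*(j + 2)*(j + 3)*(j^2 + j - 2) = (j - 1)^2*(j + 2)*(j + 3)*(j + 2)
(5) = (v - 5)*(v + 4)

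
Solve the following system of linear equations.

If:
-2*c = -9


Then:
c = 9/2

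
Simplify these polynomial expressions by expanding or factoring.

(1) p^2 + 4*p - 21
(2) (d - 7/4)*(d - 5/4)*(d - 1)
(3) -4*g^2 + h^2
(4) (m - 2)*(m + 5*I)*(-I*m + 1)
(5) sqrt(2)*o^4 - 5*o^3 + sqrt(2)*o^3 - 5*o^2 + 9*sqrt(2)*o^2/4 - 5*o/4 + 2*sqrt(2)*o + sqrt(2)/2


(1) = (p - 3)*(p + 7)
(2) = d^3 - 4*d^2 + 83*d/16 - 35/16
(3) = (-2*g + h)*(2*g + h)
(4) = -I*m^3 + 6*m^2 + 2*I*m^2 - 12*m + 5*I*m - 10*I
(5) = (o + 1/2)*(o - 2*sqrt(2))*(o - sqrt(2)/2)*(sqrt(2)*o + sqrt(2)/2)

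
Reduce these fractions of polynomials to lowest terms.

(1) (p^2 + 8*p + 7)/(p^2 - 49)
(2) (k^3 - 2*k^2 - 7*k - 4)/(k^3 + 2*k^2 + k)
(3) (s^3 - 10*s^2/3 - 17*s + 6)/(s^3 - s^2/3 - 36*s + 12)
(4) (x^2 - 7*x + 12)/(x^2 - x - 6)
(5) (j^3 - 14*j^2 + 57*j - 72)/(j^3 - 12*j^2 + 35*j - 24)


(1) = (p + 1)/(p - 7)
(2) = (k - 4)/k
(3) = (s + 3)/(s + 6)
(4) = (x - 4)/(x + 2)
(5) = (j - 3)/(j - 1)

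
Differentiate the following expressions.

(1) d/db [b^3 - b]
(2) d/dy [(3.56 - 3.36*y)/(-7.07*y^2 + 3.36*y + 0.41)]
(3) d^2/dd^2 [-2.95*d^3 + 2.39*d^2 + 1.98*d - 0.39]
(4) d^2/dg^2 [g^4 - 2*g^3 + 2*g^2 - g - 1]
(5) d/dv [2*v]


(1) = 3*b^2 - 1
(2) = (-23.7552*y^2 + 50.3384*y - 13.3392)/(49.9849*y^4 - 47.5104*y^3 + 5.4922*y^2 + 2.7552*y + 0.1681)
(3) = 4.78 - 17.7*d
(4) = 12*g^2 - 12*g + 4
(5) = 2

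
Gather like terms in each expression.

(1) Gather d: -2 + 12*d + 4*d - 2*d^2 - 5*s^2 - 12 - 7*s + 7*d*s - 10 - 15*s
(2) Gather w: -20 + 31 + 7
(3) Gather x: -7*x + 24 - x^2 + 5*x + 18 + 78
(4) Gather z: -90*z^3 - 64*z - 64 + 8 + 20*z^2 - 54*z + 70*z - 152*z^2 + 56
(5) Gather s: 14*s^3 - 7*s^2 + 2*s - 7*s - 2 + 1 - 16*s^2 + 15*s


(1) = -2*d^2 + d*(7*s + 16) - 5*s^2 - 22*s - 24
(2) = 18
(3) = -x^2 - 2*x + 120
(4) = -90*z^3 - 132*z^2 - 48*z
(5) = 14*s^3 - 23*s^2 + 10*s - 1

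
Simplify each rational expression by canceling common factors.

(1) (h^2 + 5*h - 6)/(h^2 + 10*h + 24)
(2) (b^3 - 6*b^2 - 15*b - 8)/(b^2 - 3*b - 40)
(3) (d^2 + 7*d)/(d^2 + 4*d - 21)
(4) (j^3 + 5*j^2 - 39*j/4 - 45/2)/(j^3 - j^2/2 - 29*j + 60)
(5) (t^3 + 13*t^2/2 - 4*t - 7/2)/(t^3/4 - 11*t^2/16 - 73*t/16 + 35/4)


(1) = (h - 1)/(h + 4)
(2) = (b^2 + 2*b + 1)/(b + 5)
(3) = d/(d - 3)
(4) = (2*j + 3)/(2*j - 8)
(5) = (16*t^3 + 104*t^2 - 64*t - 56)/(4*t^3 - 11*t^2 - 73*t + 140)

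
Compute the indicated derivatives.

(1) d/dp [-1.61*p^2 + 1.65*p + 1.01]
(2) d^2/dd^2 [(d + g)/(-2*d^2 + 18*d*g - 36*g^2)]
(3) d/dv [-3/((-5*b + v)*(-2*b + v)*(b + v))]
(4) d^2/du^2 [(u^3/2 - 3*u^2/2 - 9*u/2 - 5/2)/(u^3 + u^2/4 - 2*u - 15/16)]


(1) = 1.65 - 3.22*p
(2) = (-(d + g)*(2*d - 9*g)^2 + (3*d - 8*g)*(d^2 - 9*d*g + 18*g^2))/(d^2 - 9*d*g + 18*g^2)^3
(3) = 3*(-(b + v)*(2*b - v) - (b + v)*(5*b - v) + (2*b - v)*(5*b - v))/((b + v)^2*(2*b - v)^2*(5*b - v)^2)
(4) = 16*(-832*u^6 - 5376*u^5 - 12576*u^4 - 11652*u^3 - 4620*u^2 - 2625*u - 1775)/(4096*u^9 + 3072*u^8 - 23808*u^7 - 23744*u^6 + 41856*u^5 + 57648*u^4 - 10448*u^3 - 43380*u^2 - 21600*u - 3375)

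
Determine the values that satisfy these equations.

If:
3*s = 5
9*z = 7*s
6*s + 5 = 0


Then:
No Solution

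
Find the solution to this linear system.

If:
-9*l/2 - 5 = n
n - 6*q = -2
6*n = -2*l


Then:
l = -6/5
n = 2/5
q = 2/5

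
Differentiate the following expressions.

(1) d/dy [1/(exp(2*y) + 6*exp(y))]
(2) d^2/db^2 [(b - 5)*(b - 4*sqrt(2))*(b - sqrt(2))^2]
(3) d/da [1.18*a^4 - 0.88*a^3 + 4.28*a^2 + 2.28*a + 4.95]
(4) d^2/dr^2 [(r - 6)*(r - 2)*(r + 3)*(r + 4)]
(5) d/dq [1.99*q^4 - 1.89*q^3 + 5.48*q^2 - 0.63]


(1) = 2*(-exp(y) - 3)*exp(-y)/(exp(y) + 6)^2
(2) = 12*b^2 - 36*sqrt(2)*b - 30*b + 36 + 60*sqrt(2)
(3) = 4.72*a^3 - 2.64*a^2 + 8.56*a + 2.28
(4) = 12*r^2 - 6*r - 64
(5) = q*(7.96*q^2 - 5.67*q + 10.96)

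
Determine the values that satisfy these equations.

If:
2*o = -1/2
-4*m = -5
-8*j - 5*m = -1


Then:
j = -21/32
m = 5/4
o = -1/4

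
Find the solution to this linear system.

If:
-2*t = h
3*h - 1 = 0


Then:
h = 1/3
t = -1/6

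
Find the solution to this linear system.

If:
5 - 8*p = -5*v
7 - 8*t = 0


Then:
p = 5*v/8 + 5/8
t = 7/8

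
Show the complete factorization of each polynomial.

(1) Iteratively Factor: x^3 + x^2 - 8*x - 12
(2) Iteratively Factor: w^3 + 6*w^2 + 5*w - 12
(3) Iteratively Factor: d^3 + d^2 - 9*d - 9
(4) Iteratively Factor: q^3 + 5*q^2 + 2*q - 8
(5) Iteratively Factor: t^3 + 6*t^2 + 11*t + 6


(1) = (x - 3)*(x^2 + 4*x + 4) = (x - 3)*(x + 2)*(x + 2)
(2) = (w - 1)*(w^2 + 7*w + 12) = (w - 1)*(w + 4)*(w + 3)
(3) = (d + 1)*(d^2 - 9) = (d - 3)*(d + 1)*(d + 3)
(4) = (q + 4)*(q^2 + q - 2) = (q - 1)*(q + 4)*(q + 2)
(5) = (t + 1)*(t^2 + 5*t + 6) = (t + 1)*(t + 3)*(t + 2)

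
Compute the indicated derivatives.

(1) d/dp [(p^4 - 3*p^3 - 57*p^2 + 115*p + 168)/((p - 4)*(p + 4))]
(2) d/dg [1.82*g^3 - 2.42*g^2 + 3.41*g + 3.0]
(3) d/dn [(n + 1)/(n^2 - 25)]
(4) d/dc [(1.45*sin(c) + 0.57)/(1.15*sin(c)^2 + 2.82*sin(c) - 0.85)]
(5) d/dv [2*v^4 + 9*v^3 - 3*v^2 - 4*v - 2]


(1) = (2*p^5 - 3*p^4 - 64*p^3 + 29*p^2 + 1488*p - 1840)/(p^4 - 32*p^2 + 256)
(2) = 5.46*g^2 - 4.84*g + 3.41
(3) = (n^2 - 2*n*(n + 1) - 25)/(n^2 - 25)^2
(4) = (-1.311*sin(c) + 0.83375*cos(2*c) - 3.67365)*cos(c)/(1.15*sin(c)^2 + 2.82*sin(c) - 0.85)^2
(5) = 8*v^3 + 27*v^2 - 6*v - 4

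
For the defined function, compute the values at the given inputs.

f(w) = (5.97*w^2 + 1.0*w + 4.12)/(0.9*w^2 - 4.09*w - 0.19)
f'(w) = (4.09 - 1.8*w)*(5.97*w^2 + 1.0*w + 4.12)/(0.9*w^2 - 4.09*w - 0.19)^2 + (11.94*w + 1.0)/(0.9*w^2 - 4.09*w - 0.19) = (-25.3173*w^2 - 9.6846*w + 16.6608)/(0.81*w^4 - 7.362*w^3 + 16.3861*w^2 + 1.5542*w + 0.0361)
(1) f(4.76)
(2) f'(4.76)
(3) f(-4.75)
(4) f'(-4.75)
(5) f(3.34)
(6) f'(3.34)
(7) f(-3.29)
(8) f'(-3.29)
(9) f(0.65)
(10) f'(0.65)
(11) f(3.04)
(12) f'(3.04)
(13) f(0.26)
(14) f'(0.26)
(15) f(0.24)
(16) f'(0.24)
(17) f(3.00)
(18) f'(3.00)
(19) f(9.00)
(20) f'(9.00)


(1) = 196.53
(2) = -1121.08
(3) = 3.39
(4) = -0.33
(5) = -19.44
(6) = -20.53
(7) = 2.84
(8) = -0.43
(9) = -2.95
(10) = -0.05
(11) = -14.48
(12) = -13.31
(13) = -4.01
(14) = 8.74
(15) = -4.20
(16) = 10.27
(17) = -13.96
(18) = -12.64
(19) = 13.84
(20) = -1.65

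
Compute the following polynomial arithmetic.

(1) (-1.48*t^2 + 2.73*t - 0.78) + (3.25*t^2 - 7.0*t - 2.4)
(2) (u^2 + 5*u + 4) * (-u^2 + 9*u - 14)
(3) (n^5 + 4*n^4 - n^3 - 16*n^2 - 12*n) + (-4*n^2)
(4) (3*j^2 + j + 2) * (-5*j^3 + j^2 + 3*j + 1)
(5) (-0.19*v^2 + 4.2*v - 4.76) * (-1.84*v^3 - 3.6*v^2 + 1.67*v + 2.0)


(1) = 1.77*t^2 - 4.27*t - 3.18
(2) = -u^4 + 4*u^3 + 27*u^2 - 34*u - 56
(3) = n^5 + 4*n^4 - n^3 - 20*n^2 - 12*n
(4) = -15*j^5 - 2*j^4 + 8*j^2 + 7*j + 2
(5) = 0.3496*v^5 - 7.044*v^4 - 6.6789*v^3 + 23.77*v^2 + 0.4508*v - 9.52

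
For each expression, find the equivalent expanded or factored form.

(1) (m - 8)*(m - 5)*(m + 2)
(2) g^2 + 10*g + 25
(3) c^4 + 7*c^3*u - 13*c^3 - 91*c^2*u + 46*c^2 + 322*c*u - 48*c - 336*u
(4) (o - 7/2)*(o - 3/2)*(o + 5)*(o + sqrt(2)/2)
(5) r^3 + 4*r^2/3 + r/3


(1) = m^3 - 11*m^2 + 14*m + 80
(2) = (g + 5)^2
(3) = (c - 8)*(c - 3)*(c - 2)*(c + 7*u)
(4) = o^4 + sqrt(2)*o^3/2 - 79*o^2/4 - 79*sqrt(2)*o/8 + 105*o/4 + 105*sqrt(2)/8
(5) = r*(r + 1/3)*(r + 1)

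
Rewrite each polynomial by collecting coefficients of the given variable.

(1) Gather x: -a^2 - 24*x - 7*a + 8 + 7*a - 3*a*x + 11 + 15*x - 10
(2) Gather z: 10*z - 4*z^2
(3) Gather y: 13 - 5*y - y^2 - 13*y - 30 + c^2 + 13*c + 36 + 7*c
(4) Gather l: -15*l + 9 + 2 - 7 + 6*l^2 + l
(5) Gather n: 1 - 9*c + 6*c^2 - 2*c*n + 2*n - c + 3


(1) = -a^2 + x*(-3*a - 9) + 9
(2) = -4*z^2 + 10*z
(3) = c^2 + 20*c - y^2 - 18*y + 19
(4) = 6*l^2 - 14*l + 4
(5) = 6*c^2 - 10*c + n*(2 - 2*c) + 4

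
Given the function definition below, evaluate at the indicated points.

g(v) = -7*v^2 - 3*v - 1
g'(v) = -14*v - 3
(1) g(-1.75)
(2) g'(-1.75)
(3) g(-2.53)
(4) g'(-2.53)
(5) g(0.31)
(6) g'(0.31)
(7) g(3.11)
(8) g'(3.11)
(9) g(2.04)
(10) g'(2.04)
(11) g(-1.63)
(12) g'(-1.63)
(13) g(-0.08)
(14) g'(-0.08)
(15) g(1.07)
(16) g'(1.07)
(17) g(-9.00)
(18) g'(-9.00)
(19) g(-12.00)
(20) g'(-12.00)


(1) = -17.19
(2) = 21.50
(3) = -38.22
(4) = 32.42
(5) = -2.60
(6) = -7.34
(7) = -78.03
(8) = -46.54
(9) = -36.25
(10) = -31.56
(11) = -14.71
(12) = 19.82
(13) = -0.80
(14) = -1.88
(15) = -12.22
(16) = -17.98
(17) = -541.00
(18) = 123.00
(19) = -973.00
(20) = 165.00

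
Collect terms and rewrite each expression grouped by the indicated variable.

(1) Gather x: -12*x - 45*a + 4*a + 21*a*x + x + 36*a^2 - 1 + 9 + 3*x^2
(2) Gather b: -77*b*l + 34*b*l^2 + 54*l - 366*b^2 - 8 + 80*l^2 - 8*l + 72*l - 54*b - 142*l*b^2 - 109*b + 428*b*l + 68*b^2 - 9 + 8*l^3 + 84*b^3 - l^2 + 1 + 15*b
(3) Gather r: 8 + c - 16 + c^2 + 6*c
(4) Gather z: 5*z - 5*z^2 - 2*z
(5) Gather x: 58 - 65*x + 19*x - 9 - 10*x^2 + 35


(1) = 36*a^2 - 41*a + 3*x^2 + x*(21*a - 11) + 8
(2) = 84*b^3 + b^2*(-142*l - 298) + b*(34*l^2 + 351*l - 148) + 8*l^3 + 79*l^2 + 118*l - 16
(3) = c^2 + 7*c - 8
(4) = -5*z^2 + 3*z
(5) = -10*x^2 - 46*x + 84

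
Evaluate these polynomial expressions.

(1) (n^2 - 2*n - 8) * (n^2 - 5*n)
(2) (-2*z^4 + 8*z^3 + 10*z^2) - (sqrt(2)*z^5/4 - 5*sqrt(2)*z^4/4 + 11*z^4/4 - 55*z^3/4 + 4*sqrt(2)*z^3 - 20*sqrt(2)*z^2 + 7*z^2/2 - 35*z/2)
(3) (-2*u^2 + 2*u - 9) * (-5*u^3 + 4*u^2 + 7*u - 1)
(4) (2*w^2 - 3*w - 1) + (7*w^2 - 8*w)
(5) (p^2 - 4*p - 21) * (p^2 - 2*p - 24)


(1) = n^4 - 7*n^3 + 2*n^2 + 40*n
(2) = -sqrt(2)*z^5/4 - 19*z^4/4 + 5*sqrt(2)*z^4/4 - 4*sqrt(2)*z^3 + 87*z^3/4 + 13*z^2/2 + 20*sqrt(2)*z^2 + 35*z/2
(3) = 10*u^5 - 18*u^4 + 39*u^3 - 20*u^2 - 65*u + 9
(4) = 9*w^2 - 11*w - 1
(5) = p^4 - 6*p^3 - 37*p^2 + 138*p + 504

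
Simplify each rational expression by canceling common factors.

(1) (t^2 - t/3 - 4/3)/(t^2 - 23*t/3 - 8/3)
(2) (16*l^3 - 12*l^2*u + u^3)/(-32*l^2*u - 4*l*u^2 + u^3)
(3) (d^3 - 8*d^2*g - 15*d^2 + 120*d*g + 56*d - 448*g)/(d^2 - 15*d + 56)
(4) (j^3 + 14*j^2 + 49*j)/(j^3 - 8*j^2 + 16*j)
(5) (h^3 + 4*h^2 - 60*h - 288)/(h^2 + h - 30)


(1) = (3*t^2 - t - 4)/(3*t^2 - 23*t - 8)
(2) = (4*l^2 - 4*l*u + u^2)/(-8*l*u + u^2)
(3) = d - 8*g
(4) = (j^2 + 14*j + 49)/(j^2 - 8*j + 16)
(5) = (h^2 - 2*h - 48)/(h - 5)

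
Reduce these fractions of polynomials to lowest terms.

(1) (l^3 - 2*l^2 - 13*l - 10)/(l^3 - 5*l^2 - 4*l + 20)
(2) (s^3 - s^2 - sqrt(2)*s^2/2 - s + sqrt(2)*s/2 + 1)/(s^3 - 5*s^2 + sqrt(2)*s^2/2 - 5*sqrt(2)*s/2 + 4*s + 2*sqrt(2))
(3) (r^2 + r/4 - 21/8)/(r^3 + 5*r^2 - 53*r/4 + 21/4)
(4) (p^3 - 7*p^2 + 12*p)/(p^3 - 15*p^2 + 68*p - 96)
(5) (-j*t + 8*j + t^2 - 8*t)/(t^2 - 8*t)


(1) = (l + 1)/(l - 2)
(2) = (4*s - 4*sqrt(2))/(4*s - 16)
(3) = (4*r + 7)/(4*r^2 + 26*r - 14)
(4) = p/(p - 8)
(5) = (-j + t)/t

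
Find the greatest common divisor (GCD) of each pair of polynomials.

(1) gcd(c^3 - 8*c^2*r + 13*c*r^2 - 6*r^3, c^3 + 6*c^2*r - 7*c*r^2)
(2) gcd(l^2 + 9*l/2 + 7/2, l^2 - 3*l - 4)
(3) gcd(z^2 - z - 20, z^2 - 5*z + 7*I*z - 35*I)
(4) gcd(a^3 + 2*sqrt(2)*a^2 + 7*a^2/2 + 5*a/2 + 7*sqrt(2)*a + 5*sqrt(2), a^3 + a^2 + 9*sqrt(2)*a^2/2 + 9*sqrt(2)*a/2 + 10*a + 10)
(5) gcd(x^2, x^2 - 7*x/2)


(1) = gcd((c - 6*r)*(c - r)^2, c*(c - r)*(c + 7*r)) = -c + r
(2) = gcd((l + 1)*(l + 7/2), (l - 4)*(l + 1)) = l + 1
(3) = z - 5
(4) = gcd((a + 1)*(a + 5/2)*(a + 2*sqrt(2)), (a + 1)*(a + 2*sqrt(2))*(a + 5*sqrt(2)/2)) = a^2 + a*(1 + 2*sqrt(2)) + 2*sqrt(2)
(5) = gcd(x^2, x*(x - 7/2)) = x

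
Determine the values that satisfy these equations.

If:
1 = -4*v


Then:
v = -1/4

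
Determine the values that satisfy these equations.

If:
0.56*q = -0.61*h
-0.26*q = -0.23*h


Then:
h = 0.00
q = 0.00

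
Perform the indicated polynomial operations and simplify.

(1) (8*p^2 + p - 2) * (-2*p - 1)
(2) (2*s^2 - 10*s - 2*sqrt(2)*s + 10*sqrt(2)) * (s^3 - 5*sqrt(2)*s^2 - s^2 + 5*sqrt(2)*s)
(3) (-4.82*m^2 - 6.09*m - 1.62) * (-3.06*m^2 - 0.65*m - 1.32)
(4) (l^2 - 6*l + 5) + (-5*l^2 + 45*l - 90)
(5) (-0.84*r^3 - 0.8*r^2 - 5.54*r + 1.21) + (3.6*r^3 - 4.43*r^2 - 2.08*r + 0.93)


(1) = -16*p^3 - 10*p^2 + 3*p + 2
(2) = 2*s^5 - 12*sqrt(2)*s^4 - 12*s^4 + 30*s^3 + 72*sqrt(2)*s^3 - 120*s^2 - 60*sqrt(2)*s^2 + 100*s
(3) = 14.7492*m^4 + 21.7684*m^3 + 15.2781*m^2 + 9.0918*m + 2.1384
(4) = -4*l^2 + 39*l - 85
(5) = 2.76*r^3 - 5.23*r^2 - 7.62*r + 2.14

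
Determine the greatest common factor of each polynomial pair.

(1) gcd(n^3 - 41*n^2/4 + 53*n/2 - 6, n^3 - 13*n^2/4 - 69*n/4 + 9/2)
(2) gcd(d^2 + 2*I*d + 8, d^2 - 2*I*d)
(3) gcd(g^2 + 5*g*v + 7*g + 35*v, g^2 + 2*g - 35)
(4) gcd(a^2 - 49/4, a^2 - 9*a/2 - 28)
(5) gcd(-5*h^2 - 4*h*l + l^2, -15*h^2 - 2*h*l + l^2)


(1) = gcd((n - 6)*(n - 4)*(n - 1/4), (n - 6)*(n - 1/4)*(n + 3)) = n^2 - 25*n/4 + 3/2
(2) = gcd((d - 2*I)*(d + 4*I), d*(d - 2*I)) = d - 2*I
(3) = gcd((g + 7)*(g + 5*v), (g - 5)*(g + 7)) = g + 7
(4) = gcd((a - 7/2)*(a + 7/2), (a - 8)*(a + 7/2)) = a + 7/2
(5) = gcd((-5*h + l)*(h + l), (-5*h + l)*(3*h + l)) = 5*h - l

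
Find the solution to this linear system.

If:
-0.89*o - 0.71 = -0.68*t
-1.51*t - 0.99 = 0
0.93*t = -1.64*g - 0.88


Then:
g = -0.16
o = -1.30
t = -0.66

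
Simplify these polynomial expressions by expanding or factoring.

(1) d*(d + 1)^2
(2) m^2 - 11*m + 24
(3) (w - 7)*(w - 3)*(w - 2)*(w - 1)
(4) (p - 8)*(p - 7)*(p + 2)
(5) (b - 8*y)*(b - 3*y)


(1) = d^3 + 2*d^2 + d
(2) = (m - 8)*(m - 3)
(3) = w^4 - 13*w^3 + 53*w^2 - 83*w + 42
(4) = p^3 - 13*p^2 + 26*p + 112
(5) = b^2 - 11*b*y + 24*y^2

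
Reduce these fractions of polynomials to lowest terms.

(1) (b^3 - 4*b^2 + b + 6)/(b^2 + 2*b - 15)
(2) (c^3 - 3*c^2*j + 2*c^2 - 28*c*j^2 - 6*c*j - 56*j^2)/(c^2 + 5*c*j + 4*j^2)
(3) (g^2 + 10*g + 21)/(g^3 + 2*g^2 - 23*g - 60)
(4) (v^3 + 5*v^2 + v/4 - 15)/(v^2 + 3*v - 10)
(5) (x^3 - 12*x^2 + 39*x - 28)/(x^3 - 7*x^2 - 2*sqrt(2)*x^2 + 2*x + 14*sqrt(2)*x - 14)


(1) = (b^2 - b - 2)/(b + 5)
(2) = (c^2 - 7*c*j + 2*c - 14*j)/(c + j)
(3) = (g + 7)/(g^2 - g - 20)
(4) = (4*v^3 + 20*v^2 + v - 60)/(4*v^2 + 12*v - 40)
(5) = (x^2 - 5*x + 4)/(x^2 - 2*sqrt(2)*x + 2)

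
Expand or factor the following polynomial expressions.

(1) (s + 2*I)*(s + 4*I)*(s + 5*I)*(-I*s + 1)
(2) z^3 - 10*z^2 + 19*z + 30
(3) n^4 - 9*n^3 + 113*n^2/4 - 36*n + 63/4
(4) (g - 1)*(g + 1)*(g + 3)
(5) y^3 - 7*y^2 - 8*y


(1) = -I*s^4 + 12*s^3 + 49*I*s^2 - 78*s - 40*I
(2) = (z - 6)*(z - 5)*(z + 1)
(3) = (n - 7/2)*(n - 3)*(n - 3/2)*(n - 1)
(4) = g^3 + 3*g^2 - g - 3
(5) = y*(y - 8)*(y + 1)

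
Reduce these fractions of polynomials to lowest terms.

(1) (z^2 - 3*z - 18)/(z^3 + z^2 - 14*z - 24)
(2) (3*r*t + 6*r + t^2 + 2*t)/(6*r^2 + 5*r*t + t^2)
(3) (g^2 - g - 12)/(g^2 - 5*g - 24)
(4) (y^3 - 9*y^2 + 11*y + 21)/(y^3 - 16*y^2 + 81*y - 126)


(1) = (z - 6)/(z^2 - 2*z - 8)
(2) = (t + 2)/(2*r + t)
(3) = (g - 4)/(g - 8)
(4) = (y + 1)/(y - 6)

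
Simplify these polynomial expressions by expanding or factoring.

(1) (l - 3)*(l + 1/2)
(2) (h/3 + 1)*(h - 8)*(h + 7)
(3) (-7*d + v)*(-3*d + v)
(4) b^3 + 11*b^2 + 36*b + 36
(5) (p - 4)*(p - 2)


(1) = l^2 - 5*l/2 - 3/2
(2) = h^3/3 + 2*h^2/3 - 59*h/3 - 56
(3) = 21*d^2 - 10*d*v + v^2
(4) = (b + 2)*(b + 3)*(b + 6)
(5) = p^2 - 6*p + 8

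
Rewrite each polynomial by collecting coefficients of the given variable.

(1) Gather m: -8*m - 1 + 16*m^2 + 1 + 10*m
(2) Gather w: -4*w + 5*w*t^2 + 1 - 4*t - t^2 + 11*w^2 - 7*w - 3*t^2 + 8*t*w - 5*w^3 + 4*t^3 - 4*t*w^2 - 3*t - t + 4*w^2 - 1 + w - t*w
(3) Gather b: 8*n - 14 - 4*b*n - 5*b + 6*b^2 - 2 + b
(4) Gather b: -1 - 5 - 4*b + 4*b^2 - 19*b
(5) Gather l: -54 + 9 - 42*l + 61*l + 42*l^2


(1) = 16*m^2 + 2*m
(2) = 4*t^3 - 4*t^2 - 8*t - 5*w^3 + w^2*(15 - 4*t) + w*(5*t^2 + 7*t - 10)
(3) = 6*b^2 + b*(-4*n - 4) + 8*n - 16
(4) = 4*b^2 - 23*b - 6
(5) = 42*l^2 + 19*l - 45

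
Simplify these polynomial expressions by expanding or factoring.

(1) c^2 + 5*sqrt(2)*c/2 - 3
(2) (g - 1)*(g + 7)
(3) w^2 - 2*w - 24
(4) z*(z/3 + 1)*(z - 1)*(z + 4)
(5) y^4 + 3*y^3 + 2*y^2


(1) = (c - sqrt(2)/2)*(c + 3*sqrt(2))
(2) = g^2 + 6*g - 7
(3) = (w - 6)*(w + 4)
(4) = z^4/3 + 2*z^3 + 5*z^2/3 - 4*z
(5) = y^2*(y + 1)*(y + 2)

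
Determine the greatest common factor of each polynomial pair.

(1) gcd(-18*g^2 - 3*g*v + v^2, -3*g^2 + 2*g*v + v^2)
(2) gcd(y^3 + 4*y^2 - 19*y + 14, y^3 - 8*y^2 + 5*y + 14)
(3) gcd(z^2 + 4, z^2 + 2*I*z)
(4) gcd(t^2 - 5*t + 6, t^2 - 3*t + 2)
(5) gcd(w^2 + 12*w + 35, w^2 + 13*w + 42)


(1) = 3*g + v
(2) = gcd((y - 2)*(y - 1)*(y + 7), (y - 7)*(y - 2)*(y + 1)) = y - 2
(3) = gcd((z - 2*I)*(z + 2*I), z*(z + 2*I)) = z + 2*I
(4) = gcd((t - 3)*(t - 2), (t - 2)*(t - 1)) = t - 2
(5) = gcd((w + 5)*(w + 7), (w + 6)*(w + 7)) = w + 7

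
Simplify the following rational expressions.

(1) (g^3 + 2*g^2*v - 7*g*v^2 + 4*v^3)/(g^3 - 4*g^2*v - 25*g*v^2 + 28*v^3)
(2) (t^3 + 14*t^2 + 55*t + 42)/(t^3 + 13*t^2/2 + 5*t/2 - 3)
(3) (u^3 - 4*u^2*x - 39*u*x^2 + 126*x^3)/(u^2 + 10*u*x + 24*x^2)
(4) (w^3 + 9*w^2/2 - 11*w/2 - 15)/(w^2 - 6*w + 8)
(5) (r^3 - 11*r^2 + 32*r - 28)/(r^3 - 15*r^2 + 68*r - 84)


(1) = (-g + v)/(-g + 7*v)
(2) = (2*t + 14)/(2*t - 1)
(3) = (u^2 - 10*u*x + 21*x^2)/(u + 4*x)
(4) = (2*w^2 + 13*w + 15)/(2*w - 8)
(5) = (r - 2)/(r - 6)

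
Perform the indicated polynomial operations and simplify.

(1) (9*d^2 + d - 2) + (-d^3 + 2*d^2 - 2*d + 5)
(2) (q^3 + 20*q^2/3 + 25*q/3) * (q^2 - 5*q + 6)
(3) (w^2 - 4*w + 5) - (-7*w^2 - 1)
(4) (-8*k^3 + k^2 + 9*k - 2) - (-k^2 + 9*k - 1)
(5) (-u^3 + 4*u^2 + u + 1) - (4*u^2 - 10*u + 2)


(1) = -d^3 + 11*d^2 - d + 3
(2) = q^5 + 5*q^4/3 - 19*q^3 - 5*q^2/3 + 50*q
(3) = 8*w^2 - 4*w + 6
(4) = -8*k^3 + 2*k^2 - 1
(5) = -u^3 + 11*u - 1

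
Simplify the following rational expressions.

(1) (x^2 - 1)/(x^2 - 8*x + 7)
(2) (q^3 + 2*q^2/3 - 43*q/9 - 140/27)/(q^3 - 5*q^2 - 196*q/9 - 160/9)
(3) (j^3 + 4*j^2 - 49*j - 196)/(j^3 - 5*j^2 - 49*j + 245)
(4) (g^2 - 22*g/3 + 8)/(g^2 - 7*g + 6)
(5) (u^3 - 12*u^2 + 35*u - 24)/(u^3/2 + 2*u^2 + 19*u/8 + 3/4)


(1) = (x + 1)/(x - 7)
(2) = (3*q - 7)/(3*q - 24)
(3) = (j + 4)/(j - 5)
(4) = (3*g - 4)/(3*g - 3)
(5) = (8*u^3 - 96*u^2 + 280*u - 192)/(4*u^3 + 16*u^2 + 19*u + 6)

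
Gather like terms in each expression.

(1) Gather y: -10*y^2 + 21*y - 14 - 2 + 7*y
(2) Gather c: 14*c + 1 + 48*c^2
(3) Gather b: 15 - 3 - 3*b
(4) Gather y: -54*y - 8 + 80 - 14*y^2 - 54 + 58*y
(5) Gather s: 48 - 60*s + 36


(1) = -10*y^2 + 28*y - 16
(2) = 48*c^2 + 14*c + 1
(3) = 12 - 3*b
(4) = -14*y^2 + 4*y + 18
(5) = 84 - 60*s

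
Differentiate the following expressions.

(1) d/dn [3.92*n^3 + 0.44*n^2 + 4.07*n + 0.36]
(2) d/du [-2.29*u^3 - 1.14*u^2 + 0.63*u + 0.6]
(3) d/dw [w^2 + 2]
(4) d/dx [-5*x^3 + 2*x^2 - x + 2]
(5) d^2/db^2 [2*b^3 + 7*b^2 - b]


(1) = 11.76*n^2 + 0.88*n + 4.07
(2) = -6.87*u^2 - 2.28*u + 0.63
(3) = 2*w
(4) = -15*x^2 + 4*x - 1
(5) = 12*b + 14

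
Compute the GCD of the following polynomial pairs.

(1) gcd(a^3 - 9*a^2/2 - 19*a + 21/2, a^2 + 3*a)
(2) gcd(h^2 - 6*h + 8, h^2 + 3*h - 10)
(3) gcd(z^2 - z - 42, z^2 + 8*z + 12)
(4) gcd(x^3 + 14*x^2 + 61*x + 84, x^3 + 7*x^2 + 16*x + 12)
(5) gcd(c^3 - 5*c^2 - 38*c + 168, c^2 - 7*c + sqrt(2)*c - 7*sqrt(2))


(1) = gcd((a - 7)*(a - 1/2)*(a + 3), a*(a + 3)) = a + 3
(2) = h - 2
(3) = z + 6
(4) = x + 3
(5) = c - 7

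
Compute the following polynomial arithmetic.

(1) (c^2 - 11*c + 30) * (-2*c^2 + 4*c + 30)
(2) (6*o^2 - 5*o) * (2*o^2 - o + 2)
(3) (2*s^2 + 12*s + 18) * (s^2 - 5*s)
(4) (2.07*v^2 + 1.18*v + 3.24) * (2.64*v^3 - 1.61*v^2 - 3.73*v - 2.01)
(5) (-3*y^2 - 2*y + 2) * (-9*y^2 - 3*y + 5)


(1) = -2*c^4 + 26*c^3 - 74*c^2 - 210*c + 900
(2) = 12*o^4 - 16*o^3 + 17*o^2 - 10*o
(3) = 2*s^4 + 2*s^3 - 42*s^2 - 90*s
(4) = 5.4648*v^5 - 0.2175*v^4 - 1.0673*v^3 - 13.7785*v^2 - 14.457*v - 6.5124
(5) = 27*y^4 + 27*y^3 - 27*y^2 - 16*y + 10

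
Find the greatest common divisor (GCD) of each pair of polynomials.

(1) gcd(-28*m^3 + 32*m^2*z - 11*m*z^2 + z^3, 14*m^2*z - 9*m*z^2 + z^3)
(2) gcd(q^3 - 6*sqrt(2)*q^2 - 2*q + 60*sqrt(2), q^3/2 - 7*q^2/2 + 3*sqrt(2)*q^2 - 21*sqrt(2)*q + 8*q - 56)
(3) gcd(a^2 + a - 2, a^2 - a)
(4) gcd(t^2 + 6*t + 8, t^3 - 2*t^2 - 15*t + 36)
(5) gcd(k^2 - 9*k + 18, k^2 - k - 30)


(1) = 14*m^2 - 9*m*z + z^2
(2) = q + 2*sqrt(2)
(3) = a - 1
(4) = gcd((t + 2)*(t + 4), (t - 3)^2*(t + 4)) = t + 4
(5) = k - 6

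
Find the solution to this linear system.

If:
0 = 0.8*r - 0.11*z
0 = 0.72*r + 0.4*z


Then:
r = 0.00
z = 0.00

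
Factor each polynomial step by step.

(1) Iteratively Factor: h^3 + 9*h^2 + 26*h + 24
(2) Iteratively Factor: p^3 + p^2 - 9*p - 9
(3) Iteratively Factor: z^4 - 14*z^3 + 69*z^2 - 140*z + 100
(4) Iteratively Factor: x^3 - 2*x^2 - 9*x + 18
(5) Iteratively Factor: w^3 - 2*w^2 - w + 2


(1) = (h + 4)*(h^2 + 5*h + 6) = (h + 3)*(h + 4)*(h + 2)
(2) = (p + 1)*(p^2 - 9) = (p + 1)*(p + 3)*(p - 3)
(3) = (z - 5)*(z^3 - 9*z^2 + 24*z - 20) = (z - 5)^2*(z^2 - 4*z + 4) = (z - 5)^2*(z - 2)*(z - 2)
(4) = (x - 3)*(x^2 + x - 6) = (x - 3)*(x - 2)*(x + 3)
(5) = (w + 1)*(w^2 - 3*w + 2) = (w - 1)*(w + 1)*(w - 2)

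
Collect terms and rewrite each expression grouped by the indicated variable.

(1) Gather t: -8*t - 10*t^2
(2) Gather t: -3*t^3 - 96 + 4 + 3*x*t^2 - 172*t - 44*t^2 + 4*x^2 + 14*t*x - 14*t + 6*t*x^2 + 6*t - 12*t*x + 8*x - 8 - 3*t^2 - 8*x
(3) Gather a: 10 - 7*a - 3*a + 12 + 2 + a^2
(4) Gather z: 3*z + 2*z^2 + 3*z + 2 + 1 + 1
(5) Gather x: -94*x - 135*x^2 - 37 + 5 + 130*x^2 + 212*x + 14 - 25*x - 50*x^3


(1) = -10*t^2 - 8*t
(2) = -3*t^3 + t^2*(3*x - 47) + t*(6*x^2 + 2*x - 180) + 4*x^2 - 100
(3) = a^2 - 10*a + 24
(4) = 2*z^2 + 6*z + 4
(5) = -50*x^3 - 5*x^2 + 93*x - 18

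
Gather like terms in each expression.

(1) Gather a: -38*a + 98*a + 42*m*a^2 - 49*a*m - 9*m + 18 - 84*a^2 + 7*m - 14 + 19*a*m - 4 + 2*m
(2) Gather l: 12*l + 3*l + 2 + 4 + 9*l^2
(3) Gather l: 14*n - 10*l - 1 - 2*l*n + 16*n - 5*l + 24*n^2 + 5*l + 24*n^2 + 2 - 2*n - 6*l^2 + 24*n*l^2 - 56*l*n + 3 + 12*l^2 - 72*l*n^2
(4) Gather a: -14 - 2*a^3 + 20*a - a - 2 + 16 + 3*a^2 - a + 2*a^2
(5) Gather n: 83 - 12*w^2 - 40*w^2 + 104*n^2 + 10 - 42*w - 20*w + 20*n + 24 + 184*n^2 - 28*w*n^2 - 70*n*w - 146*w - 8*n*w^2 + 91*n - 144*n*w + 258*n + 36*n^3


(1) = a^2*(42*m - 84) + a*(60 - 30*m)
(2) = 9*l^2 + 15*l + 6
(3) = l^2*(24*n + 6) + l*(-72*n^2 - 58*n - 10) + 48*n^2 + 28*n + 4
(4) = -2*a^3 + 5*a^2 + 18*a
(5) = 36*n^3 + n^2*(288 - 28*w) + n*(-8*w^2 - 214*w + 369) - 52*w^2 - 208*w + 117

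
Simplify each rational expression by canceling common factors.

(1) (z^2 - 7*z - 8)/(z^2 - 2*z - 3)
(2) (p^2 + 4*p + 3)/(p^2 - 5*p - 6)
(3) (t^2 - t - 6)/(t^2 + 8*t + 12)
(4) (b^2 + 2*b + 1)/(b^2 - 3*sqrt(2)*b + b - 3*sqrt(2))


(1) = (z - 8)/(z - 3)
(2) = (p + 3)/(p - 6)
(3) = (t - 3)/(t + 6)
(4) = (b + 1)/(b - 3*sqrt(2))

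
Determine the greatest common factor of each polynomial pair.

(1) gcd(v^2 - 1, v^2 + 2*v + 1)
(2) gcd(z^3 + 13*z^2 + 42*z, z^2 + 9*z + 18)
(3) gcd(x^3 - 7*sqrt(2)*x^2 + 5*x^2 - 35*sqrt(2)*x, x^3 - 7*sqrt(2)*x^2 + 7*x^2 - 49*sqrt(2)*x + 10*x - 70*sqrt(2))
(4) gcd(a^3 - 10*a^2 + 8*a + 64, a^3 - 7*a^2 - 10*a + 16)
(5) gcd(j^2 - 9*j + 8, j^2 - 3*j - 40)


(1) = v + 1
(2) = gcd(z*(z + 6)*(z + 7), (z + 3)*(z + 6)) = z + 6
(3) = x^2 + x*(5 - 7*sqrt(2)) - 35*sqrt(2)
(4) = a^2 - 6*a - 16
(5) = j - 8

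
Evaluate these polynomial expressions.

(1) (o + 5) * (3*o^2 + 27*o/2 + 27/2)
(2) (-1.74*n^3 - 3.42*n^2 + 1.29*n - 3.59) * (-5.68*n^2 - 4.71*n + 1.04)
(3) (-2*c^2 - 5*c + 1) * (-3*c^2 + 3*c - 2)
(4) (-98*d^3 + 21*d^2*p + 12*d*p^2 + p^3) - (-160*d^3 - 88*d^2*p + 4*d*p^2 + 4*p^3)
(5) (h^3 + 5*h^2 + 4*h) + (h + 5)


(1) = 3*o^3 + 57*o^2/2 + 81*o + 135/2
(2) = 9.8832*n^5 + 27.621*n^4 + 6.9714*n^3 + 10.7585*n^2 + 18.2505*n - 3.7336
(3) = 6*c^4 + 9*c^3 - 14*c^2 + 13*c - 2
(4) = 62*d^3 + 109*d^2*p + 8*d*p^2 - 3*p^3
(5) = h^3 + 5*h^2 + 5*h + 5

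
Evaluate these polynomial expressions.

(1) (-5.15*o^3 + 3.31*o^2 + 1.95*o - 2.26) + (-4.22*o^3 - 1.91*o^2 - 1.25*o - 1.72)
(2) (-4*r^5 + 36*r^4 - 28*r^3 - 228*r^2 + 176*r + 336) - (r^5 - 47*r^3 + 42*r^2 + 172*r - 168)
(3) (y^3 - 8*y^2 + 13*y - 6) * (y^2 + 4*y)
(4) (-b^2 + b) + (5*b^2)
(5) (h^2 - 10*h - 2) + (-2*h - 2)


(1) = -9.37*o^3 + 1.4*o^2 + 0.7*o - 3.98
(2) = -5*r^5 + 36*r^4 + 19*r^3 - 270*r^2 + 4*r + 504
(3) = y^5 - 4*y^4 - 19*y^3 + 46*y^2 - 24*y
(4) = 4*b^2 + b
(5) = h^2 - 12*h - 4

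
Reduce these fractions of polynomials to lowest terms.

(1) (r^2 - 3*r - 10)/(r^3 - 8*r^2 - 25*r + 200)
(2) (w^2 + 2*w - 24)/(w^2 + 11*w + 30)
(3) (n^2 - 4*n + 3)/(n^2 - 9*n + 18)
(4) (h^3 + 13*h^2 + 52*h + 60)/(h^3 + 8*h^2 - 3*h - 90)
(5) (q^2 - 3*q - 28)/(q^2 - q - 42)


(1) = (r + 2)/(r^2 - 3*r - 40)
(2) = (w - 4)/(w + 5)
(3) = (n - 1)/(n - 6)
(4) = (h + 2)/(h - 3)
(5) = (q + 4)/(q + 6)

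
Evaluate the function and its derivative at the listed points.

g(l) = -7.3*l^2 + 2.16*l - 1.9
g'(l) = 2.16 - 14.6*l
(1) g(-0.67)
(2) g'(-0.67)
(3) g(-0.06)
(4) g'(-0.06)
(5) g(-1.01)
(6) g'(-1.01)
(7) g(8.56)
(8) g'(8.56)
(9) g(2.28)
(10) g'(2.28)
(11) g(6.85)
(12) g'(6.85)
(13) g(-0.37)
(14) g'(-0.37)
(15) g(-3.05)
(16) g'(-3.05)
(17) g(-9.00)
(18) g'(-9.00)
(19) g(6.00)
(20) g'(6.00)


(1) = -6.62
(2) = 11.94
(3) = -2.06
(4) = 3.04
(5) = -11.53
(6) = 16.91
(7) = -518.31
(8) = -122.82
(9) = -34.92
(10) = -31.13
(11) = -329.64
(12) = -97.85
(13) = -3.70
(14) = 7.56
(15) = -76.40
(16) = 46.69
(17) = -612.64
(18) = 133.56
(19) = -251.74
(20) = -85.44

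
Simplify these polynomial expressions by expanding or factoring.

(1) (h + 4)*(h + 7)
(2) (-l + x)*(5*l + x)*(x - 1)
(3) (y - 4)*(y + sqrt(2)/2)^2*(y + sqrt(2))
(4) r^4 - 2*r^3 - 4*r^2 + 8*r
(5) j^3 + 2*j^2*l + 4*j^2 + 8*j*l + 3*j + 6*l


(1) = h^2 + 11*h + 28
(2) = -5*l^2*x + 5*l^2 + 4*l*x^2 - 4*l*x + x^3 - x^2
(3) = y^4 - 4*y^3 + 2*sqrt(2)*y^3 - 8*sqrt(2)*y^2 + 5*y^2/2 - 10*y + sqrt(2)*y/2 - 2*sqrt(2)
(4) = r*(r - 2)^2*(r + 2)
(5) = (j + 1)*(j + 3)*(j + 2*l)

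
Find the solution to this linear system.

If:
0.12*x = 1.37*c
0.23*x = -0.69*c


Then:
c = 0.00
x = 0.00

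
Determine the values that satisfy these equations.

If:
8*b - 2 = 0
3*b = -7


Then:
No Solution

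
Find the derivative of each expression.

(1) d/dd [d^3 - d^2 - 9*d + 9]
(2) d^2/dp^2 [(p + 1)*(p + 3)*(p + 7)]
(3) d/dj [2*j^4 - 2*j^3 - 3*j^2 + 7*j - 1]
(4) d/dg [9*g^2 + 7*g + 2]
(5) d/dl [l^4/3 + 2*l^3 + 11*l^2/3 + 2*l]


(1) = 3*d^2 - 2*d - 9
(2) = 6*p + 22
(3) = 8*j^3 - 6*j^2 - 6*j + 7
(4) = 18*g + 7
(5) = 4*l^3/3 + 6*l^2 + 22*l/3 + 2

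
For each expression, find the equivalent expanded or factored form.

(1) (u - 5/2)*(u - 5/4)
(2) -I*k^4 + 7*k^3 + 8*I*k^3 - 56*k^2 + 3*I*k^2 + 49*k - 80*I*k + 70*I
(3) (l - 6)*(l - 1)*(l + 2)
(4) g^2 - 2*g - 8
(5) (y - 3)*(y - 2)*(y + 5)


(1) = u^2 - 15*u/4 + 25/8
(2) = (k - 7)*(k + 2*I)*(k + 5*I)*(-I*k + I)
(3) = l^3 - 5*l^2 - 8*l + 12
(4) = (g - 4)*(g + 2)
(5) = y^3 - 19*y + 30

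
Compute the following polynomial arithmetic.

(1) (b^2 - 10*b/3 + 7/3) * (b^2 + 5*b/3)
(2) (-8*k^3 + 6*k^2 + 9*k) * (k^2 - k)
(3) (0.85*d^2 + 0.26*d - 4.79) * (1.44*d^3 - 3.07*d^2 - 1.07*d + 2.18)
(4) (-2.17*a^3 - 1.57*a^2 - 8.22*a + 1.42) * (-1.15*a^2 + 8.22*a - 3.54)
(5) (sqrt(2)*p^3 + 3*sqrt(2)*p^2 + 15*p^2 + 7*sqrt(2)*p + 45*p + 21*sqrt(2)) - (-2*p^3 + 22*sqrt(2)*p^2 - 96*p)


(1) = b^4 - 5*b^3/3 - 29*b^2/9 + 35*b/9
(2) = -8*k^5 + 14*k^4 + 3*k^3 - 9*k^2
(3) = 1.224*d^5 - 2.2351*d^4 - 8.6053*d^3 + 16.2801*d^2 + 5.6921*d - 10.4422
(4) = 2.4955*a^5 - 16.0319*a^4 + 4.2294*a^3 - 63.6436*a^2 + 40.7712*a - 5.0268
(5) = sqrt(2)*p^3 + 2*p^3 - 19*sqrt(2)*p^2 + 15*p^2 + 7*sqrt(2)*p + 141*p + 21*sqrt(2)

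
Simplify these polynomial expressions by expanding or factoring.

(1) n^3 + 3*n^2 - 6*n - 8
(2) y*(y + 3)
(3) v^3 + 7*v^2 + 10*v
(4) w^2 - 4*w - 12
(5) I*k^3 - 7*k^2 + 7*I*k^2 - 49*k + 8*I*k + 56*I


(1) = (n - 2)*(n + 1)*(n + 4)
(2) = y^2 + 3*y
(3) = v*(v + 2)*(v + 5)
(4) = (w - 6)*(w + 2)
(5) = (k + 7)*(k + 8*I)*(I*k + 1)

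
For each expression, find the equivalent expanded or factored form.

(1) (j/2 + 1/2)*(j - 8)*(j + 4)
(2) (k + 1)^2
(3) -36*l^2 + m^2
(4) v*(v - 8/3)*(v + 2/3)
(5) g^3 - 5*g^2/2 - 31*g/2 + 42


(1) = j^3/2 - 3*j^2/2 - 18*j - 16
(2) = k^2 + 2*k + 1
(3) = (-6*l + m)*(6*l + m)
(4) = v^3 - 2*v^2 - 16*v/9
(5) = (g - 7/2)*(g - 3)*(g + 4)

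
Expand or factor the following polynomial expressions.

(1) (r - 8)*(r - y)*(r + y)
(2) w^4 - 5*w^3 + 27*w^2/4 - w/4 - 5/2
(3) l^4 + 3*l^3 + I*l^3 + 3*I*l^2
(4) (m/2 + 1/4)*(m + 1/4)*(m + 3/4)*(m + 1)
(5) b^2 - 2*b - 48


(1) = r^3 - 8*r^2 - r*y^2 + 8*y^2
(2) = (w - 5/2)*(w - 2)*(w - 1)*(w + 1/2)
(3) = l^2*(l + 3)*(l + I)
(4) = m^4/2 + 5*m^3/4 + 35*m^2/32 + 25*m/64 + 3/64
(5) = (b - 8)*(b + 6)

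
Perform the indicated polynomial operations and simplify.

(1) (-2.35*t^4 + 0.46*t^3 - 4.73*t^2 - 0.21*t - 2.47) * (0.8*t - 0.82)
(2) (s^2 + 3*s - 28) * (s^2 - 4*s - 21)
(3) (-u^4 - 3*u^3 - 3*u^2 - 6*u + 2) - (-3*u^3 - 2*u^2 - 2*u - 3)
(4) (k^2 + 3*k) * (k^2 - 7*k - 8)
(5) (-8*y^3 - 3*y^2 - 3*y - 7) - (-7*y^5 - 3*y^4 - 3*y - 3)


(1) = -1.88*t^5 + 2.295*t^4 - 4.1612*t^3 + 3.7106*t^2 - 1.8038*t + 2.0254
(2) = s^4 - s^3 - 61*s^2 + 49*s + 588
(3) = -u^4 - u^2 - 4*u + 5
(4) = k^4 - 4*k^3 - 29*k^2 - 24*k
(5) = 7*y^5 + 3*y^4 - 8*y^3 - 3*y^2 - 4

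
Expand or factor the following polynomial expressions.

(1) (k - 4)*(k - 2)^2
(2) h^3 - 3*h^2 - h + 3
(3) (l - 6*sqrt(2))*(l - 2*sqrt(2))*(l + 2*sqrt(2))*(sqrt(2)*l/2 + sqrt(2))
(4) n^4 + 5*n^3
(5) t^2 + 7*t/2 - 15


(1) = k^3 - 8*k^2 + 20*k - 16
(2) = (h - 3)*(h - 1)*(h + 1)
(3) = sqrt(2)*l^4/2 - 6*l^3 + sqrt(2)*l^3 - 12*l^2 - 4*sqrt(2)*l^2 - 8*sqrt(2)*l + 48*l + 96
(4) = n^3*(n + 5)
(5) = (t - 5/2)*(t + 6)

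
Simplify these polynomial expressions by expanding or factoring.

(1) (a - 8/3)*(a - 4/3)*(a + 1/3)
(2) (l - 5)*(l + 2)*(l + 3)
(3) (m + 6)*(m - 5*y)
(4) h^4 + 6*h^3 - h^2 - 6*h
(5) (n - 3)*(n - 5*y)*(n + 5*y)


(1) = a^3 - 11*a^2/3 + 20*a/9 + 32/27
(2) = l^3 - 19*l - 30
(3) = m^2 - 5*m*y + 6*m - 30*y
(4) = h*(h - 1)*(h + 1)*(h + 6)
(5) = n^3 - 3*n^2 - 25*n*y^2 + 75*y^2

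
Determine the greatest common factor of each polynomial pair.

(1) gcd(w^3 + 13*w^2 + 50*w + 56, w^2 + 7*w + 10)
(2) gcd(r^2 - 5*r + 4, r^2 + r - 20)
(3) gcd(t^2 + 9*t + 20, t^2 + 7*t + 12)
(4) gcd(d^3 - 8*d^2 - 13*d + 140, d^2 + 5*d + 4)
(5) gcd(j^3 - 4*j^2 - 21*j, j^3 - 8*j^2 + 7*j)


(1) = w + 2
(2) = gcd((r - 4)*(r - 1), (r - 4)*(r + 5)) = r - 4
(3) = gcd((t + 4)*(t + 5), (t + 3)*(t + 4)) = t + 4
(4) = d + 4
(5) = gcd(j*(j - 7)*(j + 3), j*(j - 7)*(j - 1)) = j^2 - 7*j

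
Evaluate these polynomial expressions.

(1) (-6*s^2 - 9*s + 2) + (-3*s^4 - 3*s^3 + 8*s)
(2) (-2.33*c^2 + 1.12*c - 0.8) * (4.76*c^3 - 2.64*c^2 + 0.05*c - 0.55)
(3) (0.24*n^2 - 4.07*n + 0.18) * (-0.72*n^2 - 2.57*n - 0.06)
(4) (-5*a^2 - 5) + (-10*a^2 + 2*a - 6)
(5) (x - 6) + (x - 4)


(1) = -3*s^4 - 3*s^3 - 6*s^2 - s + 2
(2) = -11.0908*c^5 + 11.4824*c^4 - 6.8813*c^3 + 3.4495*c^2 - 0.656*c + 0.44
(3) = -0.1728*n^4 + 2.3136*n^3 + 10.3159*n^2 - 0.2184*n - 0.0108
(4) = -15*a^2 + 2*a - 11
(5) = 2*x - 10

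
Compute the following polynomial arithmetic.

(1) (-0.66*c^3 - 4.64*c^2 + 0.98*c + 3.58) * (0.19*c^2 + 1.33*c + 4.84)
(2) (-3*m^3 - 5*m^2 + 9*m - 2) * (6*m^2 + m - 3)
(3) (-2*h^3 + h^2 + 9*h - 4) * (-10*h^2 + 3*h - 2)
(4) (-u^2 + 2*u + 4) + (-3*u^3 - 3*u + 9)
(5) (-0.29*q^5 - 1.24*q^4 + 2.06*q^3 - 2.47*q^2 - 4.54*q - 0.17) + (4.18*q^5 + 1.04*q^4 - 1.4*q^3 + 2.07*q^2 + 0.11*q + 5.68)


(1) = -0.1254*c^5 - 1.7594*c^4 - 9.1794*c^3 - 20.474*c^2 + 9.5046*c + 17.3272
(2) = -18*m^5 - 33*m^4 + 58*m^3 + 12*m^2 - 29*m + 6
(3) = 20*h^5 - 16*h^4 - 83*h^3 + 65*h^2 - 30*h + 8
(4) = -3*u^3 - u^2 - u + 13
(5) = 3.89*q^5 - 0.2*q^4 + 0.66*q^3 - 0.4*q^2 - 4.43*q + 5.51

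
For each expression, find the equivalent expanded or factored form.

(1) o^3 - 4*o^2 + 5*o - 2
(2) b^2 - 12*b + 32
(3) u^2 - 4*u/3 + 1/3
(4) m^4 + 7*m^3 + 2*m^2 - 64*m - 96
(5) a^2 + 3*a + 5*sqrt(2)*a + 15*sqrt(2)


(1) = (o - 2)*(o - 1)^2
(2) = (b - 8)*(b - 4)
(3) = (u - 1)*(u - 1/3)
(4) = (m - 3)*(m + 2)*(m + 4)^2
(5) = (a + 3)*(a + 5*sqrt(2))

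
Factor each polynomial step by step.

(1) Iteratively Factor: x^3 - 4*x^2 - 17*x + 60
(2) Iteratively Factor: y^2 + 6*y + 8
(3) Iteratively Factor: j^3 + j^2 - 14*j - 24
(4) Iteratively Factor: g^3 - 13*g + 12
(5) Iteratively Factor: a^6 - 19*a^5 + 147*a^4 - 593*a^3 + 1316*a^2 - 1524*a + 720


(1) = (x + 4)*(x^2 - 8*x + 15) = (x - 5)*(x + 4)*(x - 3)
(2) = (y + 2)*(y + 4)
(3) = (j + 2)*(j^2 - j - 12) = (j + 2)*(j + 3)*(j - 4)
(4) = (g - 1)*(g^2 + g - 12) = (g - 1)*(g + 4)*(g - 3)
(5) = (a - 2)*(a^5 - 17*a^4 + 113*a^3 - 367*a^2 + 582*a - 360) = (a - 3)*(a - 2)*(a^4 - 14*a^3 + 71*a^2 - 154*a + 120) = (a - 5)*(a - 3)*(a - 2)*(a^3 - 9*a^2 + 26*a - 24) = (a - 5)*(a - 3)*(a - 2)^2*(a^2 - 7*a + 12) = (a - 5)*(a - 3)^2*(a - 2)^2*(a - 4)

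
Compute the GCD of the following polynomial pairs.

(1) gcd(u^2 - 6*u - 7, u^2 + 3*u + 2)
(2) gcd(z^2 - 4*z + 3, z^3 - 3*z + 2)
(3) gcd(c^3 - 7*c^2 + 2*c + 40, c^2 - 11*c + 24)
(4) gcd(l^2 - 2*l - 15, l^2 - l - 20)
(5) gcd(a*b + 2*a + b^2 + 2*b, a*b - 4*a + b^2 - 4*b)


(1) = u + 1
(2) = z - 1
(3) = gcd((c - 5)*(c - 4)*(c + 2), (c - 8)*(c - 3)) = 1
(4) = l - 5
(5) = a + b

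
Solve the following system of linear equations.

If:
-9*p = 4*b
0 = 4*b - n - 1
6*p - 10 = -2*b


Then:
b = -15
n = -61
p = 20/3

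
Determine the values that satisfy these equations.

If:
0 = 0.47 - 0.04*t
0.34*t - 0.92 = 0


Then:
No Solution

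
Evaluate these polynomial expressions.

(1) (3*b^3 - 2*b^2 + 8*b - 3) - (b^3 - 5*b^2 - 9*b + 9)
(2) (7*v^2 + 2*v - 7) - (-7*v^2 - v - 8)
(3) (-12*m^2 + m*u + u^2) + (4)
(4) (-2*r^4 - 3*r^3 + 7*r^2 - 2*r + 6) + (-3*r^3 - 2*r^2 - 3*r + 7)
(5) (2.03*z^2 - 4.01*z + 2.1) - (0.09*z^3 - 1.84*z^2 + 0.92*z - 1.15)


(1) = 2*b^3 + 3*b^2 + 17*b - 12
(2) = 14*v^2 + 3*v + 1
(3) = -12*m^2 + m*u + u^2 + 4
(4) = -2*r^4 - 6*r^3 + 5*r^2 - 5*r + 13
(5) = -0.09*z^3 + 3.87*z^2 - 4.93*z + 3.25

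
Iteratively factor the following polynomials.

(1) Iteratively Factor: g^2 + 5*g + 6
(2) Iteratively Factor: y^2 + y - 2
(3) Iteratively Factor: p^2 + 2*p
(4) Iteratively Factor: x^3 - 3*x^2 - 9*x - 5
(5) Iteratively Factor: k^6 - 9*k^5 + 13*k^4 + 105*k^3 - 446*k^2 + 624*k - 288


(1) = (g + 3)*(g + 2)
(2) = (y + 2)*(y - 1)
(3) = (p)*(p + 2)
(4) = (x - 5)*(x^2 + 2*x + 1) = (x - 5)*(x + 1)*(x + 1)
(5) = (k - 2)*(k^5 - 7*k^4 - k^3 + 103*k^2 - 240*k + 144) = (k - 2)*(k + 4)*(k^4 - 11*k^3 + 43*k^2 - 69*k + 36) = (k - 4)*(k - 2)*(k + 4)*(k^3 - 7*k^2 + 15*k - 9) = (k - 4)*(k - 2)*(k - 1)*(k + 4)*(k^2 - 6*k + 9) = (k - 4)*(k - 3)*(k - 2)*(k - 1)*(k + 4)*(k - 3)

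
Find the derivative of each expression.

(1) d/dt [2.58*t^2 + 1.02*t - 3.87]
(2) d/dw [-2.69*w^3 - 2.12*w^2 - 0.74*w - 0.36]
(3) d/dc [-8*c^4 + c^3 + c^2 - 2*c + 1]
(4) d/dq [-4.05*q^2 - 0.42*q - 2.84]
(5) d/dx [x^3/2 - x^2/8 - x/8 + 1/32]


(1) = 5.16*t + 1.02
(2) = -8.07*w^2 - 4.24*w - 0.74
(3) = -32*c^3 + 3*c^2 + 2*c - 2
(4) = -8.1*q - 0.42
(5) = 3*x^2/2 - x/4 - 1/8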